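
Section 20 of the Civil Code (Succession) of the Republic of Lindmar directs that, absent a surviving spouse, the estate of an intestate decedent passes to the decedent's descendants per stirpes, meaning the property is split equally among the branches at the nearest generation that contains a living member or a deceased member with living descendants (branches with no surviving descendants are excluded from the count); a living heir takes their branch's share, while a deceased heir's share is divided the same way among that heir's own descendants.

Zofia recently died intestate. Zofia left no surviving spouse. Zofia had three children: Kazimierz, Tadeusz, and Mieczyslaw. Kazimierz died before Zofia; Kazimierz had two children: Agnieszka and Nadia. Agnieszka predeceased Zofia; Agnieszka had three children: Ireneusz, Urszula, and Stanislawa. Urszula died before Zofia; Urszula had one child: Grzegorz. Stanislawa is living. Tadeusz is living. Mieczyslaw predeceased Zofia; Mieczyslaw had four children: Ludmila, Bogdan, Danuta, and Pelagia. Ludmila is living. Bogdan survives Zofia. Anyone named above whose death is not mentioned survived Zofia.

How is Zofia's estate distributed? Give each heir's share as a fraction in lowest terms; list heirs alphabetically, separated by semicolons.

There is no surviving spouse, so the entire estate passes to Zofia's descendants per stirpes.
The estate is divided into 3 equal shares of 1/3 among Kazimierz, Tadeusz, Mieczyslaw.
Kazimierz predeceased; the 1/3 allotted to Kazimierz's branch passes to Kazimierz's issue by representation.
The 1/3 is divided into 2 equal shares of 1/6 among Agnieszka, Nadia.
Agnieszka predeceased; the 1/6 allotted to Agnieszka's branch passes to Agnieszka's issue by representation.
The 1/6 is divided into 3 equal shares of 1/18 among Ireneusz, Urszula, Stanislawa.
Ireneusz is living and takes 1/18.
Urszula predeceased; the 1/18 allotted to Urszula's branch passes to Urszula's issue by representation.
Grzegorz is the sole taker at this level and receives the full 1/18.
Stanislawa is living and takes 1/18.
Nadia is living and takes 1/6.
Tadeusz is living and takes 1/3.
Mieczyslaw predeceased; the 1/3 allotted to Mieczyslaw's branch passes to Mieczyslaw's issue by representation.
The 1/3 is divided into 4 equal shares of 1/12 among Ludmila, Bogdan, Danuta, Pelagia.
Ludmila is living and takes 1/12.
Bogdan is living and takes 1/12.
Danuta is living and takes 1/12.
Pelagia is living and takes 1/12.

Bogdan 1/12; Danuta 1/12; Grzegorz 1/18; Ireneusz 1/18; Ludmila 1/12; Nadia 1/6; Pelagia 1/12; Stanislawa 1/18; Tadeusz 1/3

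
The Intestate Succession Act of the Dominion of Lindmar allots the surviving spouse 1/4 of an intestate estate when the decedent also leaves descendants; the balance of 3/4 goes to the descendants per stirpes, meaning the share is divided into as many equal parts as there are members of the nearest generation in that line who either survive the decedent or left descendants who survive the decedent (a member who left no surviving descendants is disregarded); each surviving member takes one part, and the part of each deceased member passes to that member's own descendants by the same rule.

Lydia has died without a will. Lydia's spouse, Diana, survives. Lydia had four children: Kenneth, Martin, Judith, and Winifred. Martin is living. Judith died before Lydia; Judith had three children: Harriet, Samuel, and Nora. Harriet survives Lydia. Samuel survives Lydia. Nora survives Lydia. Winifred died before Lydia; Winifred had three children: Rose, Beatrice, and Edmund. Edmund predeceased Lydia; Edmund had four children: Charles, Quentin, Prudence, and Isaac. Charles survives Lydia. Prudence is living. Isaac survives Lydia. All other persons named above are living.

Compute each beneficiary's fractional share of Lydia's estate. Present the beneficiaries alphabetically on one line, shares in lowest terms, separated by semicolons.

Diana, as surviving spouse, takes 1/4.
The remaining 3/4 passes to Lydia's descendants per stirpes.
The 3/4 is divided into 4 equal shares of 3/16 among Kenneth, Martin, Judith, Winifred.
Kenneth is living and takes 3/16.
Martin is living and takes 3/16.
Judith predeceased; the 3/16 allotted to Judith's branch passes to Judith's issue by representation.
The 3/16 is divided into 3 equal shares of 1/16 among Harriet, Samuel, Nora.
Harriet is living and takes 1/16.
Samuel is living and takes 1/16.
Nora is living and takes 1/16.
Winifred predeceased; the 3/16 allotted to Winifred's branch passes to Winifred's issue by representation.
The 3/16 is divided into 3 equal shares of 1/16 among Rose, Beatrice, Edmund.
Rose is living and takes 1/16.
Beatrice is living and takes 1/16.
Edmund predeceased; the 1/16 allotted to Edmund's branch passes to Edmund's issue by representation.
The 1/16 is divided into 4 equal shares of 1/64 among Charles, Quentin, Prudence, Isaac.
Charles is living and takes 1/64.
Quentin is living and takes 1/64.
Prudence is living and takes 1/64.
Isaac is living and takes 1/64.

Beatrice 1/16; Charles 1/64; Diana 1/4; Harriet 1/16; Isaac 1/64; Kenneth 3/16; Martin 3/16; Nora 1/16; Prudence 1/64; Quentin 1/64; Rose 1/16; Samuel 1/16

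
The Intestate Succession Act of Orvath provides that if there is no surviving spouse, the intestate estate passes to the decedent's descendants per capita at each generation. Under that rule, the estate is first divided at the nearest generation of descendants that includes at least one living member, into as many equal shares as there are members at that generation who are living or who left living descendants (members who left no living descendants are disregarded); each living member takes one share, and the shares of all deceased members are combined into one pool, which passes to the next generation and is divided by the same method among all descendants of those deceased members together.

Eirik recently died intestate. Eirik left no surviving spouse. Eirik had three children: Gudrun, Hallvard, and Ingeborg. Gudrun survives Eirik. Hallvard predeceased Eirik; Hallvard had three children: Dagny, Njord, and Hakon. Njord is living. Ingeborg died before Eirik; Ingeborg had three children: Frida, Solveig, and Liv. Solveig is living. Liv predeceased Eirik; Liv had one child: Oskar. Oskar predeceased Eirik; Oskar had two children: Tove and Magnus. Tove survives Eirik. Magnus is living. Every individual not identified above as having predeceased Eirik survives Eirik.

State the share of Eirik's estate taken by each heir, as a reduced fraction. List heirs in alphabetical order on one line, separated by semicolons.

Dagny 1/9; Frida 1/9; Gudrun 1/3; Hakon 1/9; Magnus 1/18; Njord 1/9; Solveig 1/9; Tove 1/18

There is no surviving spouse, so the entire estate passes to Eirik's descendants per capita at each generation.
At generation 1 (Gudrun, Hallvard, Ingeborg) there are 3 shares of (1)/3 = 1/3 each.
Living: Gudrun — each takes 1/3.
Deceased: Hallvard and Ingeborg. Their combined 2/3 is pooled and carried to generation 2.
At generation 2 (Dagny, Njord, Hakon, Frida, Solveig, Liv) there are 6 shares of (2/3)/6 = 1/9 each.
Living: Dagny, Njord, Hakon, Frida, and Solveig — each takes 1/9.
Deceased: Liv. That 1/9 share is carried to generation 3.
At generation 3 (Oskar) there are 1 shares of (1/9)/1 = 1/9 each.
Deceased: Oskar. That 1/9 share is carried to generation 4.
At generation 4 (Tove, Magnus) there are 2 shares of (1/9)/2 = 1/18 each.
Living: Tove and Magnus — each takes 1/18.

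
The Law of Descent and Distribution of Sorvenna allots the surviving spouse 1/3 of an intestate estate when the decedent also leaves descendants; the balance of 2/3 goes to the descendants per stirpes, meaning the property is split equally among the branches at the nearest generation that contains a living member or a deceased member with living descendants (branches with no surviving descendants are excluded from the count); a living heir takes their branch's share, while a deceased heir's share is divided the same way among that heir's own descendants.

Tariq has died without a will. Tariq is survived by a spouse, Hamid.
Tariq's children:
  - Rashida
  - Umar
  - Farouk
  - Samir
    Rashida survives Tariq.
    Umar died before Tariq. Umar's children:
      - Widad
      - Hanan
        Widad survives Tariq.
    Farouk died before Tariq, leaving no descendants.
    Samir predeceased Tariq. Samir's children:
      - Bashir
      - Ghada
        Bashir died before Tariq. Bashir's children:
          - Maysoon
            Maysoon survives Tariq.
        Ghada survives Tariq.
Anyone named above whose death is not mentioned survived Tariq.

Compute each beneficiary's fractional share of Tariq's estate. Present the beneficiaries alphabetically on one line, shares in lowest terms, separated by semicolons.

Hamid, as surviving spouse, takes 1/3.
The remaining 2/3 passes to Tariq's descendants per stirpes.
Farouk left no surviving issue, so that branch lapses and is disregarded.
The 2/3 is divided into 3 equal shares of 2/9 among Rashida, Umar, Samir.
Rashida is living and takes 2/9.
Umar predeceased; the 2/9 allotted to Umar's branch passes to Umar's issue by representation.
The 2/9 is divided into 2 equal shares of 1/9 among Widad, Hanan.
Widad is living and takes 1/9.
Hanan is living and takes 1/9.
Samir predeceased; the 2/9 allotted to Samir's branch passes to Samir's issue by representation.
The 2/9 is divided into 2 equal shares of 1/9 among Bashir, Ghada.
Bashir predeceased; the 1/9 allotted to Bashir's branch passes to Bashir's issue by representation.
Maysoon is the sole taker at this level and receives the full 1/9.
Ghada is living and takes 1/9.

Ghada 1/9; Hamid 1/3; Hanan 1/9; Maysoon 1/9; Rashida 2/9; Widad 1/9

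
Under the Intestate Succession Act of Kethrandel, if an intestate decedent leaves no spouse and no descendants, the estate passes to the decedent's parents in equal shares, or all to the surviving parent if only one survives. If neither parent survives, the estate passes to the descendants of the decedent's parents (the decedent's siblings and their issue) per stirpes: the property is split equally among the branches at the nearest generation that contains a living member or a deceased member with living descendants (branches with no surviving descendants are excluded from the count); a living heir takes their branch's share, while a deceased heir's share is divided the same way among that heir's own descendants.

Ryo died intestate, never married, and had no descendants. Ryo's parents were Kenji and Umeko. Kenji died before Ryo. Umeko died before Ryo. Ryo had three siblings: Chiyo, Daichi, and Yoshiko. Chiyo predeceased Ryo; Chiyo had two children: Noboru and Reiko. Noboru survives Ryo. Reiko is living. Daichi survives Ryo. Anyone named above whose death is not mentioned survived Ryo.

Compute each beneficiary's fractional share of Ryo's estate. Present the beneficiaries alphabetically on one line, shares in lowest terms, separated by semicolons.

Neither parent survives and there are no descendants, so the estate passes to Ryo's siblings and their issue per stirpes.
The estate is divided into 3 equal shares of 1/3 among Chiyo, Daichi, Yoshiko.
Chiyo predeceased; the 1/3 allotted to Chiyo's branch passes to Chiyo's issue by representation.
The 1/3 is divided into 2 equal shares of 1/6 among Noboru, Reiko.
Noboru is living and takes 1/6.
Reiko is living and takes 1/6.
Daichi is living and takes 1/3.
Yoshiko is living and takes 1/3.

Daichi 1/3; Noboru 1/6; Reiko 1/6; Yoshiko 1/3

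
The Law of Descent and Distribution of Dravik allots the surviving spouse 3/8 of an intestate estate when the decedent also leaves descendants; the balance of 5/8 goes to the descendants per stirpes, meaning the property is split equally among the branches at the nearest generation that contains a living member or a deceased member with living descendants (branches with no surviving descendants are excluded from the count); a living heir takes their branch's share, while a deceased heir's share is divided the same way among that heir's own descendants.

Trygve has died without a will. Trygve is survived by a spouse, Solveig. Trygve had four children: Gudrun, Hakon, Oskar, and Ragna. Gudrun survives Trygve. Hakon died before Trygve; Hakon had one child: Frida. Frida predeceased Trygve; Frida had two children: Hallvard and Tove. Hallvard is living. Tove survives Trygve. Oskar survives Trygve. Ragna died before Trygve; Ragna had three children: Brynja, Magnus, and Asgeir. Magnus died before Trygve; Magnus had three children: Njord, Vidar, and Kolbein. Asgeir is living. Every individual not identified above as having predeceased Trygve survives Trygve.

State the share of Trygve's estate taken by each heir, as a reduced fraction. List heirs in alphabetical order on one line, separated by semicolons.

Asgeir 5/96; Brynja 5/96; Gudrun 5/32; Hallvard 5/64; Kolbein 5/288; Njord 5/288; Oskar 5/32; Solveig 3/8; Tove 5/64; Vidar 5/288

Solveig, as surviving spouse, takes 3/8.
The remaining 5/8 passes to Trygve's descendants per stirpes.
The 5/8 is divided into 4 equal shares of 5/32 among Gudrun, Hakon, Oskar, Ragna.
Gudrun is living and takes 5/32.
Hakon predeceased; the 5/32 allotted to Hakon's branch passes to Hakon's issue by representation.
Frida's line is the sole branch at this level, so the full 5/32 passes to Frida's issue by representation.
The 5/32 is divided into 2 equal shares of 5/64 among Hallvard, Tove.
Hallvard is living and takes 5/64.
Tove is living and takes 5/64.
Oskar is living and takes 5/32.
Ragna predeceased; the 5/32 allotted to Ragna's branch passes to Ragna's issue by representation.
The 5/32 is divided into 3 equal shares of 5/96 among Brynja, Magnus, Asgeir.
Brynja is living and takes 5/96.
Magnus predeceased; the 5/96 allotted to Magnus's branch passes to Magnus's issue by representation.
The 5/96 is divided into 3 equal shares of 5/288 among Njord, Vidar, Kolbein.
Njord is living and takes 5/288.
Vidar is living and takes 5/288.
Kolbein is living and takes 5/288.
Asgeir is living and takes 5/96.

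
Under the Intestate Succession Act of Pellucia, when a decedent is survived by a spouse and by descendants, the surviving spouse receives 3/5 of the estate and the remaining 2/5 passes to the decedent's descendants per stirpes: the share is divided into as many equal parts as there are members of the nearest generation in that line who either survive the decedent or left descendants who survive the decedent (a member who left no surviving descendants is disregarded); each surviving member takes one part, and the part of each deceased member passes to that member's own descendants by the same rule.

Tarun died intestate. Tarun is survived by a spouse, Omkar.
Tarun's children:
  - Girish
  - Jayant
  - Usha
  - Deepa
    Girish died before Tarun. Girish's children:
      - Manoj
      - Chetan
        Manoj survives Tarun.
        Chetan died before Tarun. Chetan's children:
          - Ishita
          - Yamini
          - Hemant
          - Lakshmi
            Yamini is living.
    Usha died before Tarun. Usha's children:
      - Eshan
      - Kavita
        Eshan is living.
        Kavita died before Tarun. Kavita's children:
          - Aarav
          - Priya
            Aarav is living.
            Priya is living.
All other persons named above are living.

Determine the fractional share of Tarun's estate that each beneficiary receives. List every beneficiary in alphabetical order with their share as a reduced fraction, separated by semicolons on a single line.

Aarav 1/40; Deepa 1/10; Eshan 1/20; Hemant 1/80; Ishita 1/80; Jayant 1/10; Lakshmi 1/80; Manoj 1/20; Omkar 3/5; Priya 1/40; Yamini 1/80

Omkar, as surviving spouse, takes 3/5.
The remaining 2/5 passes to Tarun's descendants per stirpes.
The 2/5 is divided into 4 equal shares of 1/10 among Girish, Jayant, Usha, Deepa.
Girish predeceased; the 1/10 allotted to Girish's branch passes to Girish's issue by representation.
The 1/10 is divided into 2 equal shares of 1/20 among Manoj, Chetan.
Manoj is living and takes 1/20.
Chetan predeceased; the 1/20 allotted to Chetan's branch passes to Chetan's issue by representation.
The 1/20 is divided into 4 equal shares of 1/80 among Ishita, Yamini, Hemant, Lakshmi.
Ishita is living and takes 1/80.
Yamini is living and takes 1/80.
Hemant is living and takes 1/80.
Lakshmi is living and takes 1/80.
Jayant is living and takes 1/10.
Usha predeceased; the 1/10 allotted to Usha's branch passes to Usha's issue by representation.
The 1/10 is divided into 2 equal shares of 1/20 among Eshan, Kavita.
Eshan is living and takes 1/20.
Kavita predeceased; the 1/20 allotted to Kavita's branch passes to Kavita's issue by representation.
The 1/20 is divided into 2 equal shares of 1/40 among Aarav, Priya.
Aarav is living and takes 1/40.
Priya is living and takes 1/40.
Deepa is living and takes 1/10.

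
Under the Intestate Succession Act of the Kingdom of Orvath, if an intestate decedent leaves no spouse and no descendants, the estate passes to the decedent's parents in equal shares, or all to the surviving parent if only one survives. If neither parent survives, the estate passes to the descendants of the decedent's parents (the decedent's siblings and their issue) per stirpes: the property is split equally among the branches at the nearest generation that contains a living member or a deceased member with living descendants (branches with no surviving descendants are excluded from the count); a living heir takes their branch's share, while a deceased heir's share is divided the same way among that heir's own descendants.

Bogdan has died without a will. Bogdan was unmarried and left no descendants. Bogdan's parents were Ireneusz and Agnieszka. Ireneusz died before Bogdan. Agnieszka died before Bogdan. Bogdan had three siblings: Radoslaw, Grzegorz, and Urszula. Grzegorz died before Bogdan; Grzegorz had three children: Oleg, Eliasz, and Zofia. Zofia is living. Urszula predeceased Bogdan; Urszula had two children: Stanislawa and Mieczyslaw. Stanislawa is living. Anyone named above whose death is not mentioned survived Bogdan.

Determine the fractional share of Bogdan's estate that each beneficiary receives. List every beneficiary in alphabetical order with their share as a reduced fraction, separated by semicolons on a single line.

Neither parent survives and there are no descendants, so the estate passes to Bogdan's siblings and their issue per stirpes.
The estate is divided into 3 equal shares of 1/3 among Radoslaw, Grzegorz, Urszula.
Radoslaw is living and takes 1/3.
Grzegorz predeceased; the 1/3 allotted to Grzegorz's branch passes to Grzegorz's issue by representation.
The 1/3 is divided into 3 equal shares of 1/9 among Oleg, Eliasz, Zofia.
Oleg is living and takes 1/9.
Eliasz is living and takes 1/9.
Zofia is living and takes 1/9.
Urszula predeceased; the 1/3 allotted to Urszula's branch passes to Urszula's issue by representation.
The 1/3 is divided into 2 equal shares of 1/6 among Stanislawa, Mieczyslaw.
Stanislawa is living and takes 1/6.
Mieczyslaw is living and takes 1/6.

Eliasz 1/9; Mieczyslaw 1/6; Oleg 1/9; Radoslaw 1/3; Stanislawa 1/6; Zofia 1/9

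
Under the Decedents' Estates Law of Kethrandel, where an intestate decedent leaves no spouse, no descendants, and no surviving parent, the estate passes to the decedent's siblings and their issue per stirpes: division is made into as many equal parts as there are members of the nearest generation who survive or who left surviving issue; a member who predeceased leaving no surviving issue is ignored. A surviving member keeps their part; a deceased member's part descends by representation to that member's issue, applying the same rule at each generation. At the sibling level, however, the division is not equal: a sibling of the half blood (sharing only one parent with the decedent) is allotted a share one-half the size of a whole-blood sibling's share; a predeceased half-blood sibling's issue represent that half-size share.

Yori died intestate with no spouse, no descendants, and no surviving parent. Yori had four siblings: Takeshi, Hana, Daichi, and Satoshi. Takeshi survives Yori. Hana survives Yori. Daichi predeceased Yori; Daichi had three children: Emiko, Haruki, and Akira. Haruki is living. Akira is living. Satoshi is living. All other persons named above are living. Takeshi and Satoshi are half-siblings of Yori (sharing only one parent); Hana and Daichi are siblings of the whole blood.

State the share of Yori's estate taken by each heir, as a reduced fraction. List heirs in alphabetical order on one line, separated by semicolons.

Akira 1/9; Emiko 1/9; Hana 1/3; Haruki 1/9; Satoshi 1/6; Takeshi 1/6

No spouse, descendants, or parent survives, so the estate passes to Yori's siblings per stirpes.
Half-blood siblings count for one-half the weight of whole-blood siblings at the initial division.
Dividing 1 in proportion to weights (total weight 3): Takeshi (weight 1/2) → 1/6; Hana (weight 1) → 1/3; Daichi (weight 1) → 1/3; Satoshi (weight 1/2) → 1/6.
Takeshi is living and takes 1/6.
Hana is living and takes 1/3.
Daichi predeceased; the 1/3 allotted to Daichi's branch passes to Daichi's issue by representation.
The 1/3 is divided into 3 equal shares of 1/9 among Emiko, Haruki, Akira.
Emiko is living and takes 1/9.
Haruki is living and takes 1/9.
Akira is living and takes 1/9.
Satoshi is living and takes 1/6.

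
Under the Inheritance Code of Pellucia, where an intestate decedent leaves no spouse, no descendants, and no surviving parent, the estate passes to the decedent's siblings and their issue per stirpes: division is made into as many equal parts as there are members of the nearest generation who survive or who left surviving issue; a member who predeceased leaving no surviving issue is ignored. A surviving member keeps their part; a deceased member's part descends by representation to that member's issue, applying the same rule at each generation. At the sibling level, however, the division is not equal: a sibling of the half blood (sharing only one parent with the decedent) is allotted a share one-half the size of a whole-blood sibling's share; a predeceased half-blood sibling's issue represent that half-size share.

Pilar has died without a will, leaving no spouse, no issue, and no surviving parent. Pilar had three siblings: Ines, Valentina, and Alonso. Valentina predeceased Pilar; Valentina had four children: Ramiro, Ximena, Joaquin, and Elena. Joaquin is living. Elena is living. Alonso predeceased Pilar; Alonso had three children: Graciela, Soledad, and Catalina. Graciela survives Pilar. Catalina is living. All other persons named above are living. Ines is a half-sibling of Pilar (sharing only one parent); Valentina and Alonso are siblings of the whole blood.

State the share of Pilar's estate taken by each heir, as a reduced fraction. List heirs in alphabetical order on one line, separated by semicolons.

No spouse, descendants, or parent survives, so the estate passes to Pilar's siblings per stirpes.
Half-blood siblings count for one-half the weight of whole-blood siblings at the initial division.
Dividing 1 in proportion to weights (total weight 5/2): Ines (weight 1/2) → 1/5; Valentina (weight 1) → 2/5; Alonso (weight 1) → 2/5.
Ines is living and takes 1/5.
Valentina predeceased; the 2/5 allotted to Valentina's branch passes to Valentina's issue by representation.
The 2/5 is divided into 4 equal shares of 1/10 among Ramiro, Ximena, Joaquin, Elena.
Ramiro is living and takes 1/10.
Ximena is living and takes 1/10.
Joaquin is living and takes 1/10.
Elena is living and takes 1/10.
Alonso predeceased; the 2/5 allotted to Alonso's branch passes to Alonso's issue by representation.
The 2/5 is divided into 3 equal shares of 2/15 among Graciela, Soledad, Catalina.
Graciela is living and takes 2/15.
Soledad is living and takes 2/15.
Catalina is living and takes 2/15.

Catalina 2/15; Elena 1/10; Graciela 2/15; Ines 1/5; Joaquin 1/10; Ramiro 1/10; Soledad 2/15; Ximena 1/10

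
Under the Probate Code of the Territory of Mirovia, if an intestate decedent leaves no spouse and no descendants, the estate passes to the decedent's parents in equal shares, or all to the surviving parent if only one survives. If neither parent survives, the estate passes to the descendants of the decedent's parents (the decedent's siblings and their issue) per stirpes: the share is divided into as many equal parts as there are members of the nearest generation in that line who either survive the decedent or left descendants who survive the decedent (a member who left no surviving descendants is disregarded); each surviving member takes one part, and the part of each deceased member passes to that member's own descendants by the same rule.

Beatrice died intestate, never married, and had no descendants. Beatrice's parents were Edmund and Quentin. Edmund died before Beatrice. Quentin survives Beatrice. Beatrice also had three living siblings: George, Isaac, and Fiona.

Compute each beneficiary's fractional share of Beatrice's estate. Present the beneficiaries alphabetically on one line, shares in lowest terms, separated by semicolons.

Quentin 1

Only one parent, Quentin, survives, so Quentin takes the entire estate. The siblings take nothing because a surviving parent has priority.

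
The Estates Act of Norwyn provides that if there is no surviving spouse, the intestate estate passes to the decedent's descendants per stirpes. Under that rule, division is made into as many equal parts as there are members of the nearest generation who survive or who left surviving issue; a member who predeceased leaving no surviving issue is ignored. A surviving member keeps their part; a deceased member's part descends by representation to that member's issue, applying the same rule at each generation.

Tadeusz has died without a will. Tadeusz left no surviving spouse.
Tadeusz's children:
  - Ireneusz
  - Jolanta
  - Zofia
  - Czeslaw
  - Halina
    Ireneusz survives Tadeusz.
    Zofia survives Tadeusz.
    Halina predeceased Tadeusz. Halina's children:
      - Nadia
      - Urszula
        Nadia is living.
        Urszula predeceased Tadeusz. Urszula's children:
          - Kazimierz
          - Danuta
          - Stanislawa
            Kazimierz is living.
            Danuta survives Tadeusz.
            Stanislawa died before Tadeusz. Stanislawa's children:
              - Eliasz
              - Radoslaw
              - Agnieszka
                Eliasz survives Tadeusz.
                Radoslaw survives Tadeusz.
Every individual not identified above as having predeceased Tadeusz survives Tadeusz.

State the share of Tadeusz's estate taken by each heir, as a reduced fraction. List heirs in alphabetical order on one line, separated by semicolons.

Agnieszka 1/90; Czeslaw 1/5; Danuta 1/30; Eliasz 1/90; Ireneusz 1/5; Jolanta 1/5; Kazimierz 1/30; Nadia 1/10; Radoslaw 1/90; Zofia 1/5

There is no surviving spouse, so the entire estate passes to Tadeusz's descendants per stirpes.
The estate is divided into 5 equal shares of 1/5 among Ireneusz, Jolanta, Zofia, Czeslaw, Halina.
Ireneusz is living and takes 1/5.
Jolanta is living and takes 1/5.
Zofia is living and takes 1/5.
Czeslaw is living and takes 1/5.
Halina predeceased; the 1/5 allotted to Halina's branch passes to Halina's issue by representation.
The 1/5 is divided into 2 equal shares of 1/10 among Nadia, Urszula.
Nadia is living and takes 1/10.
Urszula predeceased; the 1/10 allotted to Urszula's branch passes to Urszula's issue by representation.
The 1/10 is divided into 3 equal shares of 1/30 among Kazimierz, Danuta, Stanislawa.
Kazimierz is living and takes 1/30.
Danuta is living and takes 1/30.
Stanislawa predeceased; the 1/30 allotted to Stanislawa's branch passes to Stanislawa's issue by representation.
The 1/30 is divided into 3 equal shares of 1/90 among Eliasz, Radoslaw, Agnieszka.
Eliasz is living and takes 1/90.
Radoslaw is living and takes 1/90.
Agnieszka is living and takes 1/90.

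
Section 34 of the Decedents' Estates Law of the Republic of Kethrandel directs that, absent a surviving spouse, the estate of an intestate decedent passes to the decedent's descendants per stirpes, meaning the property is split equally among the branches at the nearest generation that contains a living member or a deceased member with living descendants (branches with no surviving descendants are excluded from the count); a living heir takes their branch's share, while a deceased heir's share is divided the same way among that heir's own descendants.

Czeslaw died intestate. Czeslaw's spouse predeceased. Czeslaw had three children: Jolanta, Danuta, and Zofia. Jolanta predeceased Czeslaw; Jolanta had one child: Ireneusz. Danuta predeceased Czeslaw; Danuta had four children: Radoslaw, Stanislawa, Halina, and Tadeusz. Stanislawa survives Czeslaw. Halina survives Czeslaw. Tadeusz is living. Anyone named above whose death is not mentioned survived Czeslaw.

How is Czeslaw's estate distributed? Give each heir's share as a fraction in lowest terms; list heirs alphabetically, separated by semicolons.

There is no surviving spouse, so the entire estate passes to Czeslaw's descendants per stirpes.
The estate is divided into 3 equal shares of 1/3 among Jolanta, Danuta, Zofia.
Jolanta predeceased; the 1/3 allotted to Jolanta's branch passes to Jolanta's issue by representation.
Ireneusz is the sole taker at this level and receives the full 1/3.
Danuta predeceased; the 1/3 allotted to Danuta's branch passes to Danuta's issue by representation.
The 1/3 is divided into 4 equal shares of 1/12 among Radoslaw, Stanislawa, Halina, Tadeusz.
Radoslaw is living and takes 1/12.
Stanislawa is living and takes 1/12.
Halina is living and takes 1/12.
Tadeusz is living and takes 1/12.
Zofia is living and takes 1/3.

Halina 1/12; Ireneusz 1/3; Radoslaw 1/12; Stanislawa 1/12; Tadeusz 1/12; Zofia 1/3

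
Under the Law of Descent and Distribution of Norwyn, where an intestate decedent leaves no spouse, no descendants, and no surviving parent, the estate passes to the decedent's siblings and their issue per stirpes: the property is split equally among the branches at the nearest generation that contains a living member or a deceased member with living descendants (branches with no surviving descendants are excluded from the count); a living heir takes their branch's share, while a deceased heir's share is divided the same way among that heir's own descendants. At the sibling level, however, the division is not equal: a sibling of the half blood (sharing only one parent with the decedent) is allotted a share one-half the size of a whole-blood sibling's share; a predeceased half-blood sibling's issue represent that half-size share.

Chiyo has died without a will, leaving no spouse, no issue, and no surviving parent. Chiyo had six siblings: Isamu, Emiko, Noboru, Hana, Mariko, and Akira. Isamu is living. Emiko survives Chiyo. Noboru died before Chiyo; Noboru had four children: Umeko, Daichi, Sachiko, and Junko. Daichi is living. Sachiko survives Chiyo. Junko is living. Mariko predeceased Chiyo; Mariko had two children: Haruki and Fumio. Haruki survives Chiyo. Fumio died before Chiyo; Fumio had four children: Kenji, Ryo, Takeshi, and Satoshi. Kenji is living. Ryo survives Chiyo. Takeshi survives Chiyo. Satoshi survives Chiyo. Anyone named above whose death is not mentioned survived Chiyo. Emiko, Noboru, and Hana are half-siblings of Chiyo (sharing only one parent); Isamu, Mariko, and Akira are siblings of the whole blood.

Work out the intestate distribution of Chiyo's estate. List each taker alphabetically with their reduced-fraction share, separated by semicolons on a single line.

Akira 2/9; Daichi 1/36; Emiko 1/9; Hana 1/9; Haruki 1/9; Isamu 2/9; Junko 1/36; Kenji 1/36; Ryo 1/36; Sachiko 1/36; Satoshi 1/36; Takeshi 1/36; Umeko 1/36

No spouse, descendants, or parent survives, so the estate passes to Chiyo's siblings per stirpes.
Half-blood siblings count for one-half the weight of whole-blood siblings at the initial division.
Dividing 1 in proportion to weights (total weight 9/2): Isamu (weight 1) → 2/9; Emiko (weight 1/2) → 1/9; Noboru (weight 1/2) → 1/9; Hana (weight 1/2) → 1/9; Mariko (weight 1) → 2/9; Akira (weight 1) → 2/9.
Isamu is living and takes 2/9.
Emiko is living and takes 1/9.
Noboru predeceased; the 1/9 allotted to Noboru's branch passes to Noboru's issue by representation.
The 1/9 is divided into 4 equal shares of 1/36 among Umeko, Daichi, Sachiko, Junko.
Umeko is living and takes 1/36.
Daichi is living and takes 1/36.
Sachiko is living and takes 1/36.
Junko is living and takes 1/36.
Hana is living and takes 1/9.
Mariko predeceased; the 2/9 allotted to Mariko's branch passes to Mariko's issue by representation.
The 2/9 is divided into 2 equal shares of 1/9 among Haruki, Fumio.
Haruki is living and takes 1/9.
Fumio predeceased; the 1/9 allotted to Fumio's branch passes to Fumio's issue by representation.
The 1/9 is divided into 4 equal shares of 1/36 among Kenji, Ryo, Takeshi, Satoshi.
Kenji is living and takes 1/36.
Ryo is living and takes 1/36.
Takeshi is living and takes 1/36.
Satoshi is living and takes 1/36.
Akira is living and takes 2/9.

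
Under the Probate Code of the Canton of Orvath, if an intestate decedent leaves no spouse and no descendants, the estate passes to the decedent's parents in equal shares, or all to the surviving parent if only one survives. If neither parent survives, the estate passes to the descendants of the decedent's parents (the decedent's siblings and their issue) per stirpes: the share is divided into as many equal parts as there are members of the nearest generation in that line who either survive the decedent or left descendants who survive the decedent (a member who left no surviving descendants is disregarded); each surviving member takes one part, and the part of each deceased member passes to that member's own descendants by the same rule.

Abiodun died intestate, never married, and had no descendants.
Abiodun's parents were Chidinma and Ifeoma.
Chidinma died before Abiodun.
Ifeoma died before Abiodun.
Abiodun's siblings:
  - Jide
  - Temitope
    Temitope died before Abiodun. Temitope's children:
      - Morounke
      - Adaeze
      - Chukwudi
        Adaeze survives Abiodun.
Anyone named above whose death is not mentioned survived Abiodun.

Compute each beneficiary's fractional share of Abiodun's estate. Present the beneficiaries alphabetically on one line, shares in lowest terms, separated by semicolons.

Neither parent survives and there are no descendants, so the estate passes to Abiodun's siblings and their issue per stirpes.
The estate is divided into 2 equal shares of 1/2 among Jide, Temitope.
Jide is living and takes 1/2.
Temitope predeceased; the 1/2 allotted to Temitope's branch passes to Temitope's issue by representation.
The 1/2 is divided into 3 equal shares of 1/6 among Morounke, Adaeze, Chukwudi.
Morounke is living and takes 1/6.
Adaeze is living and takes 1/6.
Chukwudi is living and takes 1/6.

Adaeze 1/6; Chukwudi 1/6; Jide 1/2; Morounke 1/6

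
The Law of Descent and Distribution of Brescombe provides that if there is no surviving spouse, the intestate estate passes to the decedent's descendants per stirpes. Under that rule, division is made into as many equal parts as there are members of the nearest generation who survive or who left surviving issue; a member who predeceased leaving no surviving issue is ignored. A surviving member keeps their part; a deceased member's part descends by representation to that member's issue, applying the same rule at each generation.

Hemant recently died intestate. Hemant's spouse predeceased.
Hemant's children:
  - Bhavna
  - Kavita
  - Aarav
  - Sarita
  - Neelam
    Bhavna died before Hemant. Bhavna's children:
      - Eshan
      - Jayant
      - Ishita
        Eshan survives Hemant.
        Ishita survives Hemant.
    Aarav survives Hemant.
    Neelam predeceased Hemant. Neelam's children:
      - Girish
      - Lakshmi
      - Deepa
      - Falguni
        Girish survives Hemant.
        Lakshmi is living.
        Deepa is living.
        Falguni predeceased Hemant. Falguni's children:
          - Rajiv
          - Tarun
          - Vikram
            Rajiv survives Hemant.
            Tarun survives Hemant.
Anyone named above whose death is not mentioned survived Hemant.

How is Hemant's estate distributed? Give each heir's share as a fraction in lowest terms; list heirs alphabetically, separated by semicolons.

Aarav 1/5; Deepa 1/20; Eshan 1/15; Girish 1/20; Ishita 1/15; Jayant 1/15; Kavita 1/5; Lakshmi 1/20; Rajiv 1/60; Sarita 1/5; Tarun 1/60; Vikram 1/60

There is no surviving spouse, so the entire estate passes to Hemant's descendants per stirpes.
The estate is divided into 5 equal shares of 1/5 among Bhavna, Kavita, Aarav, Sarita, Neelam.
Bhavna predeceased; the 1/5 allotted to Bhavna's branch passes to Bhavna's issue by representation.
The 1/5 is divided into 3 equal shares of 1/15 among Eshan, Jayant, Ishita.
Eshan is living and takes 1/15.
Jayant is living and takes 1/15.
Ishita is living and takes 1/15.
Kavita is living and takes 1/5.
Aarav is living and takes 1/5.
Sarita is living and takes 1/5.
Neelam predeceased; the 1/5 allotted to Neelam's branch passes to Neelam's issue by representation.
The 1/5 is divided into 4 equal shares of 1/20 among Girish, Lakshmi, Deepa, Falguni.
Girish is living and takes 1/20.
Lakshmi is living and takes 1/20.
Deepa is living and takes 1/20.
Falguni predeceased; the 1/20 allotted to Falguni's branch passes to Falguni's issue by representation.
The 1/20 is divided into 3 equal shares of 1/60 among Rajiv, Tarun, Vikram.
Rajiv is living and takes 1/60.
Tarun is living and takes 1/60.
Vikram is living and takes 1/60.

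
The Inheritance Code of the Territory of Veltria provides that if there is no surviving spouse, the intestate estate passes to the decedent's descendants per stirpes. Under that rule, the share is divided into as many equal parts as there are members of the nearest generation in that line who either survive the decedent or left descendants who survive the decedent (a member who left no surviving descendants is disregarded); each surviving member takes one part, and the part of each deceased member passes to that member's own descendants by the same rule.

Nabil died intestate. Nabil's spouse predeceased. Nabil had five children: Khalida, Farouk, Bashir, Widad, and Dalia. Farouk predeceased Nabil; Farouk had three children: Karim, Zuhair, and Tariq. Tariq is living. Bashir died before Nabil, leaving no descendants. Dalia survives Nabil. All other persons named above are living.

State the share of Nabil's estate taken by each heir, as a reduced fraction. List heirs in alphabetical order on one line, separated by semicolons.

There is no surviving spouse, so the entire estate passes to Nabil's descendants per stirpes.
Bashir left no surviving issue, so that branch lapses and is disregarded.
The estate is divided into 4 equal shares of 1/4 among Khalida, Farouk, Widad, Dalia.
Khalida is living and takes 1/4.
Farouk predeceased; the 1/4 allotted to Farouk's branch passes to Farouk's issue by representation.
The 1/4 is divided into 3 equal shares of 1/12 among Karim, Zuhair, Tariq.
Karim is living and takes 1/12.
Zuhair is living and takes 1/12.
Tariq is living and takes 1/12.
Widad is living and takes 1/4.
Dalia is living and takes 1/4.

Dalia 1/4; Karim 1/12; Khalida 1/4; Tariq 1/12; Widad 1/4; Zuhair 1/12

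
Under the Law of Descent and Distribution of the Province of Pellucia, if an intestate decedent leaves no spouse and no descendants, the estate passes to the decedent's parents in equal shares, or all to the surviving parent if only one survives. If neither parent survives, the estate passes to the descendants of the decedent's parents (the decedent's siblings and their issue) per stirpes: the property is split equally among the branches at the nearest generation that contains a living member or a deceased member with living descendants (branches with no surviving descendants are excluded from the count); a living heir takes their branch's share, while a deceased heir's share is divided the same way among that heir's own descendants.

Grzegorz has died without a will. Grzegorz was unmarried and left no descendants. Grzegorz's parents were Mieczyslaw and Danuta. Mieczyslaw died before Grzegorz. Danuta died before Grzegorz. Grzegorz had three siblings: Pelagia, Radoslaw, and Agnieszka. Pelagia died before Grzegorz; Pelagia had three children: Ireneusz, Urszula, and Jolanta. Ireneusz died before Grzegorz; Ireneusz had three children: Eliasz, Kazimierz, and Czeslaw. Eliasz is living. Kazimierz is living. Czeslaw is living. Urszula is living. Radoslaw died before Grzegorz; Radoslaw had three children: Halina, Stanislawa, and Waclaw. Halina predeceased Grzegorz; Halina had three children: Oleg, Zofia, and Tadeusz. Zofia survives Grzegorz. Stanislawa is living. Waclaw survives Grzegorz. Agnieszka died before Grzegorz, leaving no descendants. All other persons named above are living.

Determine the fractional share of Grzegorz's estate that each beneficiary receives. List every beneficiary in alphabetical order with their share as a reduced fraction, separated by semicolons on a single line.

Neither parent survives and there are no descendants, so the estate passes to Grzegorz's siblings and their issue per stirpes.
Agnieszka left no surviving issue, so that branch lapses and is disregarded.
The estate is divided into 2 equal shares of 1/2 among Pelagia, Radoslaw.
Pelagia predeceased; the 1/2 allotted to Pelagia's branch passes to Pelagia's issue by representation.
The 1/2 is divided into 3 equal shares of 1/6 among Ireneusz, Urszula, Jolanta.
Ireneusz predeceased; the 1/6 allotted to Ireneusz's branch passes to Ireneusz's issue by representation.
The 1/6 is divided into 3 equal shares of 1/18 among Eliasz, Kazimierz, Czeslaw.
Eliasz is living and takes 1/18.
Kazimierz is living and takes 1/18.
Czeslaw is living and takes 1/18.
Urszula is living and takes 1/6.
Jolanta is living and takes 1/6.
Radoslaw predeceased; the 1/2 allotted to Radoslaw's branch passes to Radoslaw's issue by representation.
The 1/2 is divided into 3 equal shares of 1/6 among Halina, Stanislawa, Waclaw.
Halina predeceased; the 1/6 allotted to Halina's branch passes to Halina's issue by representation.
The 1/6 is divided into 3 equal shares of 1/18 among Oleg, Zofia, Tadeusz.
Oleg is living and takes 1/18.
Zofia is living and takes 1/18.
Tadeusz is living and takes 1/18.
Stanislawa is living and takes 1/6.
Waclaw is living and takes 1/6.

Czeslaw 1/18; Eliasz 1/18; Jolanta 1/6; Kazimierz 1/18; Oleg 1/18; Stanislawa 1/6; Tadeusz 1/18; Urszula 1/6; Waclaw 1/6; Zofia 1/18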